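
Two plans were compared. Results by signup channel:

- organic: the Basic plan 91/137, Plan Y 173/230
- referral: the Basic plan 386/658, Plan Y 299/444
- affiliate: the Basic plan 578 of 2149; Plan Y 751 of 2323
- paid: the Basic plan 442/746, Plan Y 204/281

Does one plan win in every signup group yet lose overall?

No

Organic: the Basic plan 91/137 = 66.4%, Plan Y 173/230 = 75.2% → Plan Y
Referral: the Basic plan 386/658 = 58.7%, Plan Y 299/444 = 67.3% → Plan Y
Affiliate: the Basic plan 578/2149 = 26.9%, Plan Y 751/2323 = 32.3% → Plan Y
Paid: the Basic plan 442/746 = 59.2%, Plan Y 204/281 = 72.6% → Plan Y
Overall: the Basic plan 1497/3690 = 40.6%, Plan Y 1427/3278 = 43.5% → Plan Y
Plan Y wins overall and in every signup group — no reversal.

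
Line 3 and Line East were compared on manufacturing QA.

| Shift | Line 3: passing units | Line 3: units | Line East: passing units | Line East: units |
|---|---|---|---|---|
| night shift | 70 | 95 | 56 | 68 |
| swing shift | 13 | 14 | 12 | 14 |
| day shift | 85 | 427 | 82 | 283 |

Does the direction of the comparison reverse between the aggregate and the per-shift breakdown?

Night shift: Line 3 70/95 = 73.7%, Line East 56/68 = 82.4% → Line East
Swing shift: Line 3 13/14 = 92.9%, Line East 12/14 = 85.7% → Line 3
Day shift: Line 3 85/427 = 19.9%, Line East 82/283 = 29.0% → Line East
Overall: Line 3 168/536 = 31.3%, Line East 150/365 = 41.1% → Line East
Neither sweeps: Line 3 wins 1 of 3 groups, Line East wins 2. Line East wins overall but not every group — no Simpson reversal.

No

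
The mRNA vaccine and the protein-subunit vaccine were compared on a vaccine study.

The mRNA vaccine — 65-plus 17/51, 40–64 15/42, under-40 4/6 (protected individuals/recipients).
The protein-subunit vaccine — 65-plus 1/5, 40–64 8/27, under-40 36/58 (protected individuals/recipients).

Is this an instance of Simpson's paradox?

Yes

65-plus: the mRNA vaccine 17/51 = 33.3%, the protein-subunit vaccine 1/5 = 20.0% → the mRNA vaccine
40–64: the mRNA vaccine 15/42 = 35.7%, the protein-subunit vaccine 8/27 = 29.6% → the mRNA vaccine
Under-40: the mRNA vaccine 4/6 = 66.7%, the protein-subunit vaccine 36/58 = 62.1% → the mRNA vaccine
Overall: the mRNA vaccine 36/99 = 36.4%, the protein-subunit vaccine 45/90 = 50.0% → the protein-subunit vaccine
The mRNA vaccine wins each age group but the protein-subunit vaccine wins overall — the comparison reverses. The mRNA vaccine's recipients skew toward 65-plus, which has a lower base rate.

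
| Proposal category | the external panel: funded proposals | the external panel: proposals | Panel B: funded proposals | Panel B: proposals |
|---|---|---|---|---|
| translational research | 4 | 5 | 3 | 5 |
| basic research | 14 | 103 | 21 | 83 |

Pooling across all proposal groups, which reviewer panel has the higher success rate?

Panel B

Translational research: the external panel 4/5 = 80.0%, Panel B 3/5 = 60.0% → the external panel
Basic research: the external panel 14/103 = 13.6%, Panel B 21/83 = 25.3% → Panel B
Overall: the external panel 18/108 = 16.7%, Panel B 24/88 = 27.3% → Panel B
(Neither sweeps every proposal group, but Panel B has the higher pooled rate.)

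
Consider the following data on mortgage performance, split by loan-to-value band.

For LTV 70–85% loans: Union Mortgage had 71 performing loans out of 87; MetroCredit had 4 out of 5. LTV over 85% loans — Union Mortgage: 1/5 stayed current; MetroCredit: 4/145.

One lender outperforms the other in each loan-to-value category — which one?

Union Mortgage

LTV 70–85%: Union Mortgage 71/87 = 81.6%, MetroCredit 4/5 = 80.0% → Union Mortgage
LTV over 85%: Union Mortgage 1/5 = 20.0%, MetroCredit 4/145 = 2.8% → Union Mortgage
Union Mortgage has the higher rate in both groups.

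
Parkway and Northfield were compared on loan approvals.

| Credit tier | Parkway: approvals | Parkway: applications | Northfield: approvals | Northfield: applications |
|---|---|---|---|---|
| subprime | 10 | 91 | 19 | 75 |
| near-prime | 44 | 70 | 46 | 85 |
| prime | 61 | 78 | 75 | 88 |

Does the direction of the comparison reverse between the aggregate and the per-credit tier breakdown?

No

Subprime: Parkway 10/91 = 11.0%, Northfield 19/75 = 25.3% → Northfield
Near-prime: Parkway 44/70 = 62.9%, Northfield 46/85 = 54.1% → Parkway
Prime: Parkway 61/78 = 78.2%, Northfield 75/88 = 85.2% → Northfield
Overall: Parkway 115/239 = 48.1%, Northfield 140/248 = 56.5% → Northfield
Neither sweeps: Parkway wins 1 of 3 groups, Northfield wins 2. Northfield wins overall but not every group — no Simpson reversal.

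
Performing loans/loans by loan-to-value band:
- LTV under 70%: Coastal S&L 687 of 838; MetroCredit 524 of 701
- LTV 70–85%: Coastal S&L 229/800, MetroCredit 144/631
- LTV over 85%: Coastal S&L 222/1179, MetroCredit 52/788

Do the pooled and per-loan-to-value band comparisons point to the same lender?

Yes

LTV under 70%: Coastal S&L 687/838 = 82.0%, MetroCredit 524/701 = 74.8% → Coastal S&L
LTV 70–85%: Coastal S&L 229/800 = 28.6%, MetroCredit 144/631 = 22.8% → Coastal S&L
LTV over 85%: Coastal S&L 222/1179 = 18.8%, MetroCredit 52/788 = 6.6% → Coastal S&L
Overall: Coastal S&L 1138/2817 = 40.4%, MetroCredit 720/2120 = 34.0% → Coastal S&L
Coastal S&L wins overall and in every loan-to-value group — no reversal.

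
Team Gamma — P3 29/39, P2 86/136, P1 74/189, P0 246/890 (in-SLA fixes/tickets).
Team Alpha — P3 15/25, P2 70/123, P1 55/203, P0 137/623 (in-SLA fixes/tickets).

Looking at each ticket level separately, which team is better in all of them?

P3: Team Gamma 29/39 = 74.4%, Team Alpha 15/25 = 60.0% → Team Gamma
P2: Team Gamma 86/136 = 63.2%, Team Alpha 70/123 = 56.9% → Team Gamma
P1: Team Gamma 74/189 = 39.2%, Team Alpha 55/203 = 27.1% → Team Gamma
P0: Team Gamma 246/890 = 27.6%, Team Alpha 137/623 = 22.0% → Team Gamma
Team Gamma has the higher rate in all 4 groups.

Team Gamma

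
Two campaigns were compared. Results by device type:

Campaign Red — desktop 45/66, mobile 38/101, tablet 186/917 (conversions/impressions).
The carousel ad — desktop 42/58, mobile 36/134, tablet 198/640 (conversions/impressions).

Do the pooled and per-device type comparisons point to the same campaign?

No

Desktop: Campaign Red 45/66 = 68.2%, the carousel ad 42/58 = 72.4% → the carousel ad
Mobile: Campaign Red 38/101 = 37.6%, the carousel ad 36/134 = 26.9% → Campaign Red
Tablet: Campaign Red 186/917 = 20.3%, the carousel ad 198/640 = 30.9% → the carousel ad
Overall: Campaign Red 269/1084 = 24.8%, the carousel ad 276/832 = 33.2% → the carousel ad
Neither sweeps: Campaign Red wins 1 of 3 groups, the carousel ad wins 2. The carousel ad wins overall but not every group — no Simpson reversal.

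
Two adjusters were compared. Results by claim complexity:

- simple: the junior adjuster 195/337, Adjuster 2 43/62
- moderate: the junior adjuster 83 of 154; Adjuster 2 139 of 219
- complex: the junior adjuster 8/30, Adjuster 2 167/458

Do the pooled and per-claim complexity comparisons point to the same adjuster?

Simple: the junior adjuster 195/337 = 57.9%, Adjuster 2 43/62 = 69.4% → Adjuster 2
Moderate: the junior adjuster 83/154 = 53.9%, Adjuster 2 139/219 = 63.5% → Adjuster 2
Complex: the junior adjuster 8/30 = 26.7%, Adjuster 2 167/458 = 36.5% → Adjuster 2
Overall: the junior adjuster 286/521 = 54.9%, Adjuster 2 349/739 = 47.2% → the junior adjuster
Adjuster 2 wins each claim group but the junior adjuster wins overall — the comparison reverses. Adjuster 2's claims skew toward complex, which has a lower base rate.

No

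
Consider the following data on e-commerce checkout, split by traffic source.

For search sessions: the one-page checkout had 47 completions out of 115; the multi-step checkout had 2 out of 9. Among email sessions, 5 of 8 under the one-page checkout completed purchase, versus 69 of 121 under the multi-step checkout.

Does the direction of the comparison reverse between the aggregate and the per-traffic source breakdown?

Search: the one-page checkout 47/115 = 40.9%, the multi-step checkout 2/9 = 22.2% → the one-page checkout
Email: the one-page checkout 5/8 = 62.5%, the multi-step checkout 69/121 = 57.0% → the one-page checkout
Overall: the one-page checkout 52/123 = 42.3%, the multi-step checkout 71/130 = 54.6% → the multi-step checkout
The one-page checkout wins each traffic group but the multi-step checkout wins overall — the comparison reverses. The one-page checkout's sessions skew toward search, which has a lower base rate.

Yes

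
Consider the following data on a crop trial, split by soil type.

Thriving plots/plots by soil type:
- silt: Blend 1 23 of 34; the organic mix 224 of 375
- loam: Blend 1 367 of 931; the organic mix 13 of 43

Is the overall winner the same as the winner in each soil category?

No

Silt: Blend 1 23/34 = 67.6%, the organic mix 224/375 = 59.7% → Blend 1
Loam: Blend 1 367/931 = 39.4%, the organic mix 13/43 = 30.2% → Blend 1
Overall: Blend 1 390/965 = 40.4%, the organic mix 237/418 = 56.7% → the organic mix
Blend 1 wins each soil group but the organic mix wins overall — the comparison reverses. Blend 1's plots skew toward loam, which has a lower base rate.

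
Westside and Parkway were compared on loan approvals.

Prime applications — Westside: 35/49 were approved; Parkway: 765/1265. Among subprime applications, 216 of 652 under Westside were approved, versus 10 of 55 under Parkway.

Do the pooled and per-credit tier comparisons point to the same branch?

Prime: Westside 35/49 = 71.4%, Parkway 765/1265 = 60.5% → Westside
Subprime: Westside 216/652 = 33.1%, Parkway 10/55 = 18.2% → Westside
Overall: Westside 251/701 = 35.8%, Parkway 775/1320 = 58.7% → Parkway
Westside wins each credit group but Parkway wins overall — the comparison reverses. Westside's applications skew toward subprime, which has a lower base rate.

No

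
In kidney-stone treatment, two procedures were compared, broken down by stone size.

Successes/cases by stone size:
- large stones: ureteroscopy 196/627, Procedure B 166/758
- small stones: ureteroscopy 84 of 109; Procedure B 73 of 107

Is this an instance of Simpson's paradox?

No

Large stones: ureteroscopy 196/627 = 31.3%, Procedure B 166/758 = 21.9% → ureteroscopy
Small stones: ureteroscopy 84/109 = 77.1%, Procedure B 73/107 = 68.2% → ureteroscopy
Overall: ureteroscopy 280/736 = 38.0%, Procedure B 239/865 = 27.6% → ureteroscopy
Ureteroscopy wins overall and in every stone group — no reversal.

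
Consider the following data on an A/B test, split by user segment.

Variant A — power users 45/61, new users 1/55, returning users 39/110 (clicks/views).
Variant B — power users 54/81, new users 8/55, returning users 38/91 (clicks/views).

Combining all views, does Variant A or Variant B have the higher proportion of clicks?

Variant B

Power users: Variant A 45/61 = 73.8%, Variant B 54/81 = 66.7% → Variant A
New users: Variant A 1/55 = 1.8%, Variant B 8/55 = 14.5% → Variant B
Returning users: Variant A 39/110 = 35.5%, Variant B 38/91 = 41.8% → Variant B
Overall: Variant A 85/226 = 37.6%, Variant B 100/227 = 44.1% → Variant B
(Neither sweeps every user group, but Variant B has the higher pooled rate.)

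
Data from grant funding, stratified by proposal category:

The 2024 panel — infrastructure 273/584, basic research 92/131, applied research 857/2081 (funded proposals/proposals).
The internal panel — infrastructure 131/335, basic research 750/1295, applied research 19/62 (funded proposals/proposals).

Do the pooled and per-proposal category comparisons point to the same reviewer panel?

No

Infrastructure: the 2024 panel 273/584 = 46.7%, the internal panel 131/335 = 39.1% → the 2024 panel
Basic research: the 2024 panel 92/131 = 70.2%, the internal panel 750/1295 = 57.9% → the 2024 panel
Applied research: the 2024 panel 857/2081 = 41.2%, the internal panel 19/62 = 30.6% → the 2024 panel
Overall: the 2024 panel 1222/2796 = 43.7%, the internal panel 900/1692 = 53.2% → the internal panel
The 2024 panel wins each proposal group but the internal panel wins overall — the comparison reverses. The 2024 panel's proposals skew toward applied research, which has a lower base rate.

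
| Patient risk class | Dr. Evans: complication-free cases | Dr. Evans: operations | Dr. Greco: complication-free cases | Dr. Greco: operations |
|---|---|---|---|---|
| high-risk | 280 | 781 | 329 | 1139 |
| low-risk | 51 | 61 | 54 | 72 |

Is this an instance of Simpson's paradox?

High-risk: Dr. Evans 280/781 = 35.9%, Dr. Greco 329/1139 = 28.9% → Dr. Evans
Low-risk: Dr. Evans 51/61 = 83.6%, Dr. Greco 54/72 = 75.0% → Dr. Evans
Overall: Dr. Evans 331/842 = 39.3%, Dr. Greco 383/1211 = 31.6% → Dr. Evans
Dr. Evans wins overall and in every patient risk group — no reversal.

No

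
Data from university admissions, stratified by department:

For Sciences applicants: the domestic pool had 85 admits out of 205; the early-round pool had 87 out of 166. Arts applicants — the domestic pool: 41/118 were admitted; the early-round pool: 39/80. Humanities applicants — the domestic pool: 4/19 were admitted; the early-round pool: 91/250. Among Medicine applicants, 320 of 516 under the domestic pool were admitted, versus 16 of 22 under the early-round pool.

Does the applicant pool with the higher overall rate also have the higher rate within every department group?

Sciences: the domestic pool 85/205 = 41.5%, the early-round pool 87/166 = 52.4% → the early-round pool
Arts: the domestic pool 41/118 = 34.7%, the early-round pool 39/80 = 48.8% → the early-round pool
Humanities: the domestic pool 4/19 = 21.1%, the early-round pool 91/250 = 36.4% → the early-round pool
Medicine: the domestic pool 320/516 = 62.0%, the early-round pool 16/22 = 72.7% → the early-round pool
Overall: the domestic pool 450/858 = 52.4%, the early-round pool 233/518 = 45.0% → the domestic pool
The early-round pool wins each department group but the domestic pool wins overall — the comparison reverses. The early-round pool's applicants skew toward Humanities, which has a lower base rate.

No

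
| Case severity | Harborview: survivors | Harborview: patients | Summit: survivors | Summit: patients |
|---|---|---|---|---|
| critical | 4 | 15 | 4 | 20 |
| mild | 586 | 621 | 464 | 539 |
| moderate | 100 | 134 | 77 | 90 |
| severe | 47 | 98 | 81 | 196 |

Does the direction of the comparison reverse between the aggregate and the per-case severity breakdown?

No

Critical: Harborview 4/15 = 26.7%, Summit 4/20 = 20.0% → Harborview
Mild: Harborview 586/621 = 94.4%, Summit 464/539 = 86.1% → Harborview
Moderate: Harborview 100/134 = 74.6%, Summit 77/90 = 85.6% → Summit
Severe: Harborview 47/98 = 48.0%, Summit 81/196 = 41.3% → Harborview
Overall: Harborview 737/868 = 84.9%, Summit 626/845 = 74.1% → Harborview
Neither sweeps: Harborview wins 3 of 4 groups, Summit wins 1. Harborview wins overall but not every group — no Simpson reversal.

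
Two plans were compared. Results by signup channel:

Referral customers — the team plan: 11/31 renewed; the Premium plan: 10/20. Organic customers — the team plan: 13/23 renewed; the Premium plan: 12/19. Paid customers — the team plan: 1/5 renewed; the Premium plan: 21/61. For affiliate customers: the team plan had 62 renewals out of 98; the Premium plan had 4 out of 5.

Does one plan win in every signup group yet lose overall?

Yes

Referral: the team plan 11/31 = 35.5%, the Premium plan 10/20 = 50.0% → the Premium plan
Organic: the team plan 13/23 = 56.5%, the Premium plan 12/19 = 63.2% → the Premium plan
Paid: the team plan 1/5 = 20.0%, the Premium plan 21/61 = 34.4% → the Premium plan
Affiliate: the team plan 62/98 = 63.3%, the Premium plan 4/5 = 80.0% → the Premium plan
Overall: the team plan 87/157 = 55.4%, the Premium plan 47/105 = 44.8% → the team plan
The Premium plan wins each signup group but the team plan wins overall — the comparison reverses. The Premium plan's customers skew toward paid, which has a lower base rate.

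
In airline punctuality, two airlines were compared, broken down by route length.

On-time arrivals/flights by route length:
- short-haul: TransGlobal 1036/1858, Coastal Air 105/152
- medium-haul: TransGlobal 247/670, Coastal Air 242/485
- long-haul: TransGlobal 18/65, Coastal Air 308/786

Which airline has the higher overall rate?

TransGlobal

Short-haul: TransGlobal 1036/1858 = 55.8%, Coastal Air 105/152 = 69.1% → Coastal Air
Medium-haul: TransGlobal 247/670 = 36.9%, Coastal Air 242/485 = 49.9% → Coastal Air
Long-haul: TransGlobal 18/65 = 27.7%, Coastal Air 308/786 = 39.2% → Coastal Air
Overall: TransGlobal 1301/2593 = 50.2%, Coastal Air 655/1423 = 46.0% → TransGlobal
(Coastal Air wins every route group but TransGlobal wins overall — Coastal Air's flights skew toward the low-rate long-haul group.)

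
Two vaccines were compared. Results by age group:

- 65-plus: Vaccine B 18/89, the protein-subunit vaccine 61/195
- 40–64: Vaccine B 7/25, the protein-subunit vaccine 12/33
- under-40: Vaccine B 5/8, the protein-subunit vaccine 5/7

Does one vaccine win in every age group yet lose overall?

65-plus: Vaccine B 18/89 = 20.2%, the protein-subunit vaccine 61/195 = 31.3% → the protein-subunit vaccine
40–64: Vaccine B 7/25 = 28.0%, the protein-subunit vaccine 12/33 = 36.4% → the protein-subunit vaccine
Under-40: Vaccine B 5/8 = 62.5%, the protein-subunit vaccine 5/7 = 71.4% → the protein-subunit vaccine
Overall: Vaccine B 30/122 = 24.6%, the protein-subunit vaccine 78/235 = 33.2% → the protein-subunit vaccine
The protein-subunit vaccine wins overall and in every age group — no reversal.

No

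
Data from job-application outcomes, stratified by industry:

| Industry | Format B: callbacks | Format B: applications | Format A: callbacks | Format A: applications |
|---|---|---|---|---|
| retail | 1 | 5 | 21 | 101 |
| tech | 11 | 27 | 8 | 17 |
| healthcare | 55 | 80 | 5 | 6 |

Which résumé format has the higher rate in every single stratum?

Retail: Format B 1/5 = 20.0%, Format A 21/101 = 20.8% → Format A
Tech: Format B 11/27 = 40.7%, Format A 8/17 = 47.1% → Format A
Healthcare: Format B 55/80 = 68.8%, Format A 5/6 = 83.3% → Format A
Format A has the higher rate in all 3 groups.

Format A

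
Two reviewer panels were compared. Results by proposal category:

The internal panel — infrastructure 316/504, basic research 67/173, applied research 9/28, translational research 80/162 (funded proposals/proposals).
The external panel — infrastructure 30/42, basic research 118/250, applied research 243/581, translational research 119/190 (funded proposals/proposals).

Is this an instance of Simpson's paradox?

Infrastructure: the internal panel 316/504 = 62.7%, the external panel 30/42 = 71.4% → the external panel
Basic research: the internal panel 67/173 = 38.7%, the external panel 118/250 = 47.2% → the external panel
Applied research: the internal panel 9/28 = 32.1%, the external panel 243/581 = 41.8% → the external panel
Translational research: the internal panel 80/162 = 49.4%, the external panel 119/190 = 62.6% → the external panel
Overall: the internal panel 472/867 = 54.4%, the external panel 510/1063 = 48.0% → the internal panel
The external panel wins each proposal group but the internal panel wins overall — the comparison reverses. The external panel's proposals skew toward applied research, which has a lower base rate.

Yes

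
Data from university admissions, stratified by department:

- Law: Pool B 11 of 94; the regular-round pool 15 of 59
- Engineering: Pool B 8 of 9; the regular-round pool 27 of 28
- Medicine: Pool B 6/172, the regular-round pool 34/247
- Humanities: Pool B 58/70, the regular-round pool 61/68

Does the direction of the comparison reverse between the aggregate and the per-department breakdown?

No

Law: Pool B 11/94 = 11.7%, the regular-round pool 15/59 = 25.4% → the regular-round pool
Engineering: Pool B 8/9 = 88.9%, the regular-round pool 27/28 = 96.4% → the regular-round pool
Medicine: Pool B 6/172 = 3.5%, the regular-round pool 34/247 = 13.8% → the regular-round pool
Humanities: Pool B 58/70 = 82.9%, the regular-round pool 61/68 = 89.7% → the regular-round pool
Overall: Pool B 83/345 = 24.1%, the regular-round pool 137/402 = 34.1% → the regular-round pool
The regular-round pool wins overall and in every department group — no reversal.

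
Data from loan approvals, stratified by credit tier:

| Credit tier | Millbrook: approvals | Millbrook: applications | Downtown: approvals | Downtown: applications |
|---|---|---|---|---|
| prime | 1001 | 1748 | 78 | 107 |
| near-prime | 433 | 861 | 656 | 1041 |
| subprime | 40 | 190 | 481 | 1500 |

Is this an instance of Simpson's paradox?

Yes

Prime: Millbrook 1001/1748 = 57.3%, Downtown 78/107 = 72.9% → Downtown
Near-prime: Millbrook 433/861 = 50.3%, Downtown 656/1041 = 63.0% → Downtown
Subprime: Millbrook 40/190 = 21.1%, Downtown 481/1500 = 32.1% → Downtown
Overall: Millbrook 1474/2799 = 52.7%, Downtown 1215/2648 = 45.9% → Millbrook
Downtown wins each credit group but Millbrook wins overall — the comparison reverses. Downtown's applications skew toward subprime, which has a lower base rate.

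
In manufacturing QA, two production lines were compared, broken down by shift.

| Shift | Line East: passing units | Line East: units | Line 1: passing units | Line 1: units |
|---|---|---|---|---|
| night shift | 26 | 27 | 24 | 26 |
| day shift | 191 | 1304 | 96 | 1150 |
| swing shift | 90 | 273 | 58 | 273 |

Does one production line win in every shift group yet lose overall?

Night shift: Line East 26/27 = 96.3%, Line 1 24/26 = 92.3% → Line East
Day shift: Line East 191/1304 = 14.6%, Line 1 96/1150 = 8.3% → Line East
Swing shift: Line East 90/273 = 33.0%, Line 1 58/273 = 21.2% → Line East
Overall: Line East 307/1604 = 19.1%, Line 1 178/1449 = 12.3% → Line East
Line East wins overall and in every shift group — no reversal.

No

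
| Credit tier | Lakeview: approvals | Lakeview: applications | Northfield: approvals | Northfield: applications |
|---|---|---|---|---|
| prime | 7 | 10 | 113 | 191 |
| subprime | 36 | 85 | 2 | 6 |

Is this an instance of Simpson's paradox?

Yes

Prime: Lakeview 7/10 = 70.0%, Northfield 113/191 = 59.2% → Lakeview
Subprime: Lakeview 36/85 = 42.4%, Northfield 2/6 = 33.3% → Lakeview
Overall: Lakeview 43/95 = 45.3%, Northfield 115/197 = 58.4% → Northfield
Lakeview wins each credit group but Northfield wins overall — the comparison reverses. Lakeview's applications skew toward subprime, which has a lower base rate.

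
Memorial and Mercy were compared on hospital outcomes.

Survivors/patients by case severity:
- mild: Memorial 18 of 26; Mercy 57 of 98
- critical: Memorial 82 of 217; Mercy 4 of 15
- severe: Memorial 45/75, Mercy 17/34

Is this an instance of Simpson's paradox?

Yes

Mild: Memorial 18/26 = 69.2%, Mercy 57/98 = 58.2% → Memorial
Critical: Memorial 82/217 = 37.8%, Mercy 4/15 = 26.7% → Memorial
Severe: Memorial 45/75 = 60.0%, Mercy 17/34 = 50.0% → Memorial
Overall: Memorial 145/318 = 45.6%, Mercy 78/147 = 53.1% → Mercy
Memorial wins each case group but Mercy wins overall — the comparison reverses. Memorial's patients skew toward critical, which has a lower base rate.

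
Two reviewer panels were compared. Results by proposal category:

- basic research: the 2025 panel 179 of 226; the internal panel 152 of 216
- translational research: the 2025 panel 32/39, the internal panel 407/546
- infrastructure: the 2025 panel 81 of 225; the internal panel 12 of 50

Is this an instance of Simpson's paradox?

Basic research: the 2025 panel 179/226 = 79.2%, the internal panel 152/216 = 70.4% → the 2025 panel
Translational research: the 2025 panel 32/39 = 82.1%, the internal panel 407/546 = 74.5% → the 2025 panel
Infrastructure: the 2025 panel 81/225 = 36.0%, the internal panel 12/50 = 24.0% → the 2025 panel
Overall: the 2025 panel 292/490 = 59.6%, the internal panel 571/812 = 70.3% → the internal panel
The 2025 panel wins each proposal group but the internal panel wins overall — the comparison reverses. The 2025 panel's proposals skew toward infrastructure, which has a lower base rate.

Yes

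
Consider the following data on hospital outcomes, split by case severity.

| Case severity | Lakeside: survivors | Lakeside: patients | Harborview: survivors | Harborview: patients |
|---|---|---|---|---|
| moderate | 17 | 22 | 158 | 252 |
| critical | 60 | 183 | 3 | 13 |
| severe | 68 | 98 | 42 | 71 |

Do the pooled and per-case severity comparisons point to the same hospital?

No

Moderate: Lakeside 17/22 = 77.3%, Harborview 158/252 = 62.7% → Lakeside
Critical: Lakeside 60/183 = 32.8%, Harborview 3/13 = 23.1% → Lakeside
Severe: Lakeside 68/98 = 69.4%, Harborview 42/71 = 59.2% → Lakeside
Overall: Lakeside 145/303 = 47.9%, Harborview 203/336 = 60.4% → Harborview
Lakeside wins each case group but Harborview wins overall — the comparison reverses. Lakeside's patients skew toward critical, which has a lower base rate.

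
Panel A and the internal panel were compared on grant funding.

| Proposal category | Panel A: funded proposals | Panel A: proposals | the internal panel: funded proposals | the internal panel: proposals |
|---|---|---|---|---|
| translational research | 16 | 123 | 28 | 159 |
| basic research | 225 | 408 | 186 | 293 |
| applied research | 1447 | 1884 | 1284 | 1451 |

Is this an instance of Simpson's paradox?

Translational research: Panel A 16/123 = 13.0%, the internal panel 28/159 = 17.6% → the internal panel
Basic research: Panel A 225/408 = 55.1%, the internal panel 186/293 = 63.5% → the internal panel
Applied research: Panel A 1447/1884 = 76.8%, the internal panel 1284/1451 = 88.5% → the internal panel
Overall: Panel A 1688/2415 = 69.9%, the internal panel 1498/1903 = 78.7% → the internal panel
The internal panel wins overall and in every proposal group — no reversal.

No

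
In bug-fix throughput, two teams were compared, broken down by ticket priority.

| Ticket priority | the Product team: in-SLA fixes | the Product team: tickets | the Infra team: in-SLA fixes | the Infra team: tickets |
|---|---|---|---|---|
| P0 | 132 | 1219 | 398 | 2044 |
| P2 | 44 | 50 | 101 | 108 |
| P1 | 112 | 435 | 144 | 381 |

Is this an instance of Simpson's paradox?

P0: the Product team 132/1219 = 10.8%, the Infra team 398/2044 = 19.5% → the Infra team
P2: the Product team 44/50 = 88.0%, the Infra team 101/108 = 93.5% → the Infra team
P1: the Product team 112/435 = 25.7%, the Infra team 144/381 = 37.8% → the Infra team
Overall: the Product team 288/1704 = 16.9%, the Infra team 643/2533 = 25.4% → the Infra team
The Infra team wins overall and in every ticket group — no reversal.

No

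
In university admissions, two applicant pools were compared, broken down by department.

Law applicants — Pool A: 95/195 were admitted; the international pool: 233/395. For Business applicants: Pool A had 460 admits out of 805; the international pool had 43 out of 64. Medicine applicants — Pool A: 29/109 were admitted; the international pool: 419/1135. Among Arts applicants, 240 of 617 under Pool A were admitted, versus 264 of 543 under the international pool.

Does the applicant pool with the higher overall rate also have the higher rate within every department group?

No

Law: Pool A 95/195 = 48.7%, the international pool 233/395 = 59.0% → the international pool
Business: Pool A 460/805 = 57.1%, the international pool 43/64 = 67.2% → the international pool
Medicine: Pool A 29/109 = 26.6%, the international pool 419/1135 = 36.9% → the international pool
Arts: Pool A 240/617 = 38.9%, the international pool 264/543 = 48.6% → the international pool
Overall: Pool A 824/1726 = 47.7%, the international pool 959/2137 = 44.9% → Pool A
The international pool wins each department group but Pool A wins overall — the comparison reverses. The international pool's applicants skew toward Medicine, which has a lower base rate.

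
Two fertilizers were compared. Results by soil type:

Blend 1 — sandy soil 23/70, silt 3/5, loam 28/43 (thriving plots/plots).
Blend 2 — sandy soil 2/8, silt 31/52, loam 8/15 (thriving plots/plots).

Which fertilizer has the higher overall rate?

Blend 2

Sandy soil: Blend 1 23/70 = 32.9%, Blend 2 2/8 = 25.0% → Blend 1
Silt: Blend 1 3/5 = 60.0%, Blend 2 31/52 = 59.6% → Blend 1
Loam: Blend 1 28/43 = 65.1%, Blend 2 8/15 = 53.3% → Blend 1
Overall: Blend 1 54/118 = 45.8%, Blend 2 41/75 = 54.7% → Blend 2
(Blend 1 wins every soil group but Blend 2 wins overall — Blend 1's plots skew toward the low-rate sandy soil group.)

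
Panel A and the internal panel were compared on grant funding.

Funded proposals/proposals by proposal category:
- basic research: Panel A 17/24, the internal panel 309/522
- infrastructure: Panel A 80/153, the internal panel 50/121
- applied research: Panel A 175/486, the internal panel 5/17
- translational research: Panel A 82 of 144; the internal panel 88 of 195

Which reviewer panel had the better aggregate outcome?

Basic research: Panel A 17/24 = 70.8%, the internal panel 309/522 = 59.2% → Panel A
Infrastructure: Panel A 80/153 = 52.3%, the internal panel 50/121 = 41.3% → Panel A
Applied research: Panel A 175/486 = 36.0%, the internal panel 5/17 = 29.4% → Panel A
Translational research: Panel A 82/144 = 56.9%, the internal panel 88/195 = 45.1% → Panel A
Overall: Panel A 354/807 = 43.9%, the internal panel 452/855 = 52.9% → the internal panel
(Panel A wins every proposal group but the internal panel wins overall — Panel A's proposals skew toward the low-rate applied research group.)

the internal panel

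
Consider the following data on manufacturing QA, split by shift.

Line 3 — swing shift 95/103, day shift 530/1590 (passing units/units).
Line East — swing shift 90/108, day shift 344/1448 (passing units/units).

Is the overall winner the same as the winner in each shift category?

Yes

Swing shift: Line 3 95/103 = 92.2%, Line East 90/108 = 83.3% → Line 3
Day shift: Line 3 530/1590 = 33.3%, Line East 344/1448 = 23.8% → Line 3
Overall: Line 3 625/1693 = 36.9%, Line East 434/1556 = 27.9% → Line 3
Line 3 wins overall and in every shift group — no reversal.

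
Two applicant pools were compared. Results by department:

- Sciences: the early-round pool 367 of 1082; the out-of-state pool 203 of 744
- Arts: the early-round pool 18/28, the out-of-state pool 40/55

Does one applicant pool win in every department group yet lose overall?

Sciences: the early-round pool 367/1082 = 33.9%, the out-of-state pool 203/744 = 27.3% → the early-round pool
Arts: the early-round pool 18/28 = 64.3%, the out-of-state pool 40/55 = 72.7% → the out-of-state pool
Overall: the early-round pool 385/1110 = 34.7%, the out-of-state pool 243/799 = 30.4% → the early-round pool
Neither sweeps: the early-round pool wins 1 of 2 groups, the out-of-state pool wins 1. The early-round pool wins overall but not every group — no Simpson reversal.

No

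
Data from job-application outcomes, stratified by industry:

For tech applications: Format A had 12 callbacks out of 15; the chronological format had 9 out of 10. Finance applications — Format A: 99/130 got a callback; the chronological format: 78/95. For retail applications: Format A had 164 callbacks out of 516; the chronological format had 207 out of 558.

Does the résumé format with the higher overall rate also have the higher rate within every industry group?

Yes

Tech: Format A 12/15 = 80.0%, the chronological format 9/10 = 90.0% → the chronological format
Finance: Format A 99/130 = 76.2%, the chronological format 78/95 = 82.1% → the chronological format
Retail: Format A 164/516 = 31.8%, the chronological format 207/558 = 37.1% → the chronological format
Overall: Format A 275/661 = 41.6%, the chronological format 294/663 = 44.3% → the chronological format
The chronological format wins overall and in every industry group — no reversal.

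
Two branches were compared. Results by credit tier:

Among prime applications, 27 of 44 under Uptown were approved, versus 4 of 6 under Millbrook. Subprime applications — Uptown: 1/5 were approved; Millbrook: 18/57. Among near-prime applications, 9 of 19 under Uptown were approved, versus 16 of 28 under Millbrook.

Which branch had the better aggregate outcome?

Uptown

Prime: Uptown 27/44 = 61.4%, Millbrook 4/6 = 66.7% → Millbrook
Subprime: Uptown 1/5 = 20.0%, Millbrook 18/57 = 31.6% → Millbrook
Near-prime: Uptown 9/19 = 47.4%, Millbrook 16/28 = 57.1% → Millbrook
Overall: Uptown 37/68 = 54.4%, Millbrook 38/91 = 41.8% → Uptown
(Millbrook wins every credit group but Uptown wins overall — Millbrook's applications skew toward the low-rate subprime group.)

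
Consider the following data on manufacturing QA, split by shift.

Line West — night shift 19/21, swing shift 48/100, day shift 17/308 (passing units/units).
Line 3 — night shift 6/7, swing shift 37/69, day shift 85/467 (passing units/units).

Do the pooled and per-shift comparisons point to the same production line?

No

Night shift: Line West 19/21 = 90.5%, Line 3 6/7 = 85.7% → Line West
Swing shift: Line West 48/100 = 48.0%, Line 3 37/69 = 53.6% → Line 3
Day shift: Line West 17/308 = 5.5%, Line 3 85/467 = 18.2% → Line 3
Overall: Line West 84/429 = 19.6%, Line 3 128/543 = 23.6% → Line 3
Neither sweeps: Line West wins 1 of 3 groups, Line 3 wins 2. Line 3 wins overall but not every group — no Simpson reversal.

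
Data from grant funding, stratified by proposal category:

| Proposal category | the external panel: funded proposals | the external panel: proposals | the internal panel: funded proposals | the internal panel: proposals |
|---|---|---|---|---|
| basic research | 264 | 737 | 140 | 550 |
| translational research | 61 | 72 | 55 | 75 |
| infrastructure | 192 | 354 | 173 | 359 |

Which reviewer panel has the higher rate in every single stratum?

the external panel

Basic research: the external panel 264/737 = 35.8%, the internal panel 140/550 = 25.5% → the external panel
Translational research: the external panel 61/72 = 84.7%, the internal panel 55/75 = 73.3% → the external panel
Infrastructure: the external panel 192/354 = 54.2%, the internal panel 173/359 = 48.2% → the external panel
The external panel has the higher rate in all 3 groups.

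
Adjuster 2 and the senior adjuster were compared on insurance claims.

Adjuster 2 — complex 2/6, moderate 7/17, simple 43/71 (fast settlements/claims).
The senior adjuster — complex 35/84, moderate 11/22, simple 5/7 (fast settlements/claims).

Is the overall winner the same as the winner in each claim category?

No

Complex: Adjuster 2 2/6 = 33.3%, the senior adjuster 35/84 = 41.7% → the senior adjuster
Moderate: Adjuster 2 7/17 = 41.2%, the senior adjuster 11/22 = 50.0% → the senior adjuster
Simple: Adjuster 2 43/71 = 60.6%, the senior adjuster 5/7 = 71.4% → the senior adjuster
Overall: Adjuster 2 52/94 = 55.3%, the senior adjuster 51/113 = 45.1% → Adjuster 2
The senior adjuster wins each claim group but Adjuster 2 wins overall — the comparison reverses. The senior adjuster's claims skew toward complex, which has a lower base rate.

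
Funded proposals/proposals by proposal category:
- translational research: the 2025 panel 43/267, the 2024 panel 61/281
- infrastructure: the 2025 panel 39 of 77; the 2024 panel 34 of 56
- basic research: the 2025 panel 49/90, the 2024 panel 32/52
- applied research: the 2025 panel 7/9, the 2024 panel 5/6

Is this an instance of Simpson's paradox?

No

Translational research: the 2025 panel 43/267 = 16.1%, the 2024 panel 61/281 = 21.7% → the 2024 panel
Infrastructure: the 2025 panel 39/77 = 50.6%, the 2024 panel 34/56 = 60.7% → the 2024 panel
Basic research: the 2025 panel 49/90 = 54.4%, the 2024 panel 32/52 = 61.5% → the 2024 panel
Applied research: the 2025 panel 7/9 = 77.8%, the 2024 panel 5/6 = 83.3% → the 2024 panel
Overall: the 2025 panel 138/443 = 31.2%, the 2024 panel 132/395 = 33.4% → the 2024 panel
The 2024 panel wins overall and in every proposal group — no reversal.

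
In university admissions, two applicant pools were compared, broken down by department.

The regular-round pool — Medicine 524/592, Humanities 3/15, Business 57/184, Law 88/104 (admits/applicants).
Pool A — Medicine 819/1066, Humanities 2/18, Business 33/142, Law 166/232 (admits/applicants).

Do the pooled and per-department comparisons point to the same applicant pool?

Yes

Medicine: the regular-round pool 524/592 = 88.5%, Pool A 819/1066 = 76.8% → the regular-round pool
Humanities: the regular-round pool 3/15 = 20.0%, Pool A 2/18 = 11.1% → the regular-round pool
Business: the regular-round pool 57/184 = 31.0%, Pool A 33/142 = 23.2% → the regular-round pool
Law: the regular-round pool 88/104 = 84.6%, Pool A 166/232 = 71.6% → the regular-round pool
Overall: the regular-round pool 672/895 = 75.1%, Pool A 1020/1458 = 70.0% → the regular-round pool
The regular-round pool wins overall and in every department group — no reversal.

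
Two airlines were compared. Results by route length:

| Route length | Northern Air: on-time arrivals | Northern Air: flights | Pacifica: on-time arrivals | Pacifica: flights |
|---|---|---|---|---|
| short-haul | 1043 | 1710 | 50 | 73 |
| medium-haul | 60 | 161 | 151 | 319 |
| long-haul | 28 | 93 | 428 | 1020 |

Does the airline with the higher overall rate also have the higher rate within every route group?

Short-haul: Northern Air 1043/1710 = 61.0%, Pacifica 50/73 = 68.5% → Pacifica
Medium-haul: Northern Air 60/161 = 37.3%, Pacifica 151/319 = 47.3% → Pacifica
Long-haul: Northern Air 28/93 = 30.1%, Pacifica 428/1020 = 42.0% → Pacifica
Overall: Northern Air 1131/1964 = 57.6%, Pacifica 629/1412 = 44.5% → Northern Air
Pacifica wins each route group but Northern Air wins overall — the comparison reverses. Pacifica's flights skew toward long-haul, which has a lower base rate.

No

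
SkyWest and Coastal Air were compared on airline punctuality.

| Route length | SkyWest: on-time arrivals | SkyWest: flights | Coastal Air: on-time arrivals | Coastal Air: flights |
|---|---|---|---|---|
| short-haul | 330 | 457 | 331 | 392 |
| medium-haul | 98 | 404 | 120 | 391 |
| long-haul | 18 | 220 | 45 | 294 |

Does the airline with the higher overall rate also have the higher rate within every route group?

Yes

Short-haul: SkyWest 330/457 = 72.2%, Coastal Air 331/392 = 84.4% → Coastal Air
Medium-haul: SkyWest 98/404 = 24.3%, Coastal Air 120/391 = 30.7% → Coastal Air
Long-haul: SkyWest 18/220 = 8.2%, Coastal Air 45/294 = 15.3% → Coastal Air
Overall: SkyWest 446/1081 = 41.3%, Coastal Air 496/1077 = 46.1% → Coastal Air
Coastal Air wins overall and in every route group — no reversal.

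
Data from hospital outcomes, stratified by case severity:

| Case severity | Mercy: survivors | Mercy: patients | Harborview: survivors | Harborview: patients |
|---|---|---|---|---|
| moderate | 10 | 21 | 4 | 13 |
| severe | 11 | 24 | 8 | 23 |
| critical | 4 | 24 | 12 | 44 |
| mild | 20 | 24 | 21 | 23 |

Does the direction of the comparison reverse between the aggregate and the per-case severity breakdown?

No

Moderate: Mercy 10/21 = 47.6%, Harborview 4/13 = 30.8% → Mercy
Severe: Mercy 11/24 = 45.8%, Harborview 8/23 = 34.8% → Mercy
Critical: Mercy 4/24 = 16.7%, Harborview 12/44 = 27.3% → Harborview
Mild: Mercy 20/24 = 83.3%, Harborview 21/23 = 91.3% → Harborview
Overall: Mercy 45/93 = 48.4%, Harborview 45/103 = 43.7% → Mercy
Neither sweeps: Mercy wins 2 of 4 groups, Harborview wins 2. Mercy wins overall but not every group — no Simpson reversal.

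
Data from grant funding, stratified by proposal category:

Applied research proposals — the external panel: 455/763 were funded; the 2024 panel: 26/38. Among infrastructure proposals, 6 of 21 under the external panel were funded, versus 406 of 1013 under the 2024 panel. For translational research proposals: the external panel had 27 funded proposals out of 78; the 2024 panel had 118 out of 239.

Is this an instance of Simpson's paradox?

Applied research: the external panel 455/763 = 59.6%, the 2024 panel 26/38 = 68.4% → the 2024 panel
Infrastructure: the external panel 6/21 = 28.6%, the 2024 panel 406/1013 = 40.1% → the 2024 panel
Translational research: the external panel 27/78 = 34.6%, the 2024 panel 118/239 = 49.4% → the 2024 panel
Overall: the external panel 488/862 = 56.6%, the 2024 panel 550/1290 = 42.6% → the external panel
The 2024 panel wins each proposal group but the external panel wins overall — the comparison reverses. The 2024 panel's proposals skew toward infrastructure, which has a lower base rate.

Yes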